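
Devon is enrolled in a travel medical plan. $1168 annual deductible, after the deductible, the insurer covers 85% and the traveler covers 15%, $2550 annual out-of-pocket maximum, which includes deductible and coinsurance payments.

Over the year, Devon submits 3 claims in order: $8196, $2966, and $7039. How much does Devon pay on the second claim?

$327.80

#1 ($8196): $1168 to deductible, leaving $7028; 15% of $7028 = $1054.20. Cost to traveler: $2222.20. OOP to date $2222.20.
#2 ($2966): deductible met; 15% of $2966 = $444.90. That would push OOP to $2667.10, over the $2550 cap, so traveler pays $2550 − $2222.20 = $327.80.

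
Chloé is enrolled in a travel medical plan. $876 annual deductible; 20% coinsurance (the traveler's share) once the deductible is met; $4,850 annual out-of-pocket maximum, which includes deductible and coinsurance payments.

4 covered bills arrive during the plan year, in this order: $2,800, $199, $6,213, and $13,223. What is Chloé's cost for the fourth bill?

$2,306.80

Claim 1 ($2,800): deductible takes $876, $1,924 remains; 20% of $1,924 = $384.80. Traveler owes $1,260.80 (running OOP $1,260.80).
Claim 2 ($199): 20% coinsurance on $199 = $39.80. Traveler pays $39.80; OOP now $1,300.60.
Claim 3 ($6,213): deductible already satisfied, so traveler's share is 20% × $6,213 = $1,242.60. Traveler pays $1,242.60; OOP now $2,543.20.
Claim 4 ($13,223): 20% coinsurance on $13,223 = $2,644.60. That would push OOP to $5,187.80, over the $4,850 cap, so traveler pays $4,850 − $2,543.20 = $2,306.80.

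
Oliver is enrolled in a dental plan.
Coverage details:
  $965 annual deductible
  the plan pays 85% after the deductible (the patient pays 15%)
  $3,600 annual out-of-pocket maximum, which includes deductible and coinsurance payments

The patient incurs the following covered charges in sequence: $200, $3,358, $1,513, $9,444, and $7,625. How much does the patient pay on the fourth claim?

$1,416.60

Bill 1, $200: all of it applies to the deductible. Cost to patient: $200. OOP to date $200.
Bill 2, $3,358: deductible takes $765, $2,593 remains; 15% of $2,593 = $388.95. Cost to patient: $1,153.95. OOP to date $1,353.95.
Bill 3, $1,513: deductible met; 15% of $1,513 = $226.95. Patient owes $226.95 (running OOP $1,580.90).
Bill 4, $9,444: 15% coinsurance on $9,444 = $1,416.60. Patient pays $1,416.60; OOP now $2,997.50.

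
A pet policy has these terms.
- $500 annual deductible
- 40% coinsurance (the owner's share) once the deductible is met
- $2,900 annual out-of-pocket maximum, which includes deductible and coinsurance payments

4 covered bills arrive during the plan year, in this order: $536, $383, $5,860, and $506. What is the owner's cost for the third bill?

$2,232.40

Claim 1 ($536): $500 finishes the deductible; $36 goes to coinsurance; 40% of $36 = $14.40. Owner owes $514.40 (running OOP $514.40).
Claim 2 ($383): 40% coinsurance on $383 = $153.20. Owner owes $153.20 (running OOP $667.60).
Claim 3 ($5,860): deductible met; 40% of $5,860 = $2,344. Adding that to $667.60 gives $3,011.60, past the $2,900 cap; owner pays only $2,900 − $667.60 = $2,232.40.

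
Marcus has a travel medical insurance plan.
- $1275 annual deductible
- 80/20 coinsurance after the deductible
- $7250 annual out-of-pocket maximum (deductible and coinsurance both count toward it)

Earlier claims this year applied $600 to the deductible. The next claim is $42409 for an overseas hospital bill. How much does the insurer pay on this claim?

$35759

Deductible still to meet: $1275 − $600 = $675.
That leaves $42409 − $675 = $41734 for coinsurance.
20% of $41734 = $8346.80 falls to the traveler.
So the traveler owes $675 + $8346.80 = $9021.80 before any cap.
Year-to-date out-of-pocket would reach $600 + $9021.80 = $9621.80, above the $7250 maximum, so the traveler pays only $7250 − $600 = $6650.
The plan picks up $42409 − $6650 = $35759.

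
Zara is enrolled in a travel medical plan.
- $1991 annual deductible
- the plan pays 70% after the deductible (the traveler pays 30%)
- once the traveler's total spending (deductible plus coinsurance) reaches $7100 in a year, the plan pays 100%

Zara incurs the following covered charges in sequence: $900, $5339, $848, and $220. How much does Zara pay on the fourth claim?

Claim 1 — $900: all of it applies to the deductible. Cost to traveler: $900. OOP to date $900.
Claim 2 — $5339: $1091 to deductible, leaving $4248; coinsurance $4248 × 30% = $1274.40. Traveler owes $2365.40 (running OOP $3265.40).
Claim 3 — $848: deductible met; 30% of $848 = $254.40. Traveler owes $254.40 (running OOP $3519.80).
Claim 4 — $220: deductible already satisfied, so traveler's share is 30% × $220 = $66. Cost to traveler: $66. OOP to date $3585.80.

$66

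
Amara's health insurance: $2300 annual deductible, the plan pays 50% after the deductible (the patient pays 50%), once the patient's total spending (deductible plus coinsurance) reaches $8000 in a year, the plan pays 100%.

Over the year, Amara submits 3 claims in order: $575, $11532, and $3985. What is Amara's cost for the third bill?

Bill 1, $575: all of it applies to the deductible. Patient owes $575 (running OOP $575).
Bill 2, $11532: $1725 finishes the deductible; $9807 goes to coinsurance; patient's 50% is $4903.50. Cost to patient: $6628.50. OOP to date $7203.50.
Bill 3, $3985: 50% coinsurance on $3985 = $1992.50. That would push OOP to $9196, over the $8000 cap, so patient pays $8000 − $7203.50 = $796.50.

$796.50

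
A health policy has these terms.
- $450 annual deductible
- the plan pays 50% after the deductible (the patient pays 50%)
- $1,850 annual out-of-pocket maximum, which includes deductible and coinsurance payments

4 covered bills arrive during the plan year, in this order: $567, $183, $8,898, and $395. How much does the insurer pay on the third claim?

$7,648

Bill 1, $567: $450 finishes the deductible; $117 goes to coinsurance; coinsurance $117 × 50% = $58.50. Cost to patient: $508.50. OOP to date $508.50. Plan pays $567 − $508.50 = $58.50.
Bill 2, $183: deductible met; 50% of $183 = $91.50. Patient owes $91.50 (running OOP $600). Plan pays $183 − $91.50 = $91.50.
Bill 3, $8,898: 50% coinsurance on $8,898 = $4,449. OOP would hit $5,049 > $1,850, so the cap limits the patient to $1,850 − $600 = $1,250. Plan pays $8,898 − $1,250 = $7,648.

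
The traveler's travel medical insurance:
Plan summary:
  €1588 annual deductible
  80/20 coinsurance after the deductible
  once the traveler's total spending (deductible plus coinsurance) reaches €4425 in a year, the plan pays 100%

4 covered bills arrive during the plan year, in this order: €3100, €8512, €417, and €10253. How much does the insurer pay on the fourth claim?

€9504.20

Bill 1, €3100: €1588 to deductible, leaving €1512; traveler's 20% is €302.40. Traveler pays €1890.40; OOP now €1890.40. Plan pays €3100 − €1890.40 = €1209.60.
Bill 2, €8512: deductible met; 20% of €8512 = €1702.40. Cost to traveler: €1702.40. OOP to date €3592.80. Plan pays €8512 − €1702.40 = €6809.60.
Bill 3, €417: deductible met; 20% of €417 = €83.40. Traveler pays €83.40; OOP now €3676.20. Insurer: €417 − €83.40 = €333.60.
Bill 4, €10253: deductible already satisfied, so traveler's share is 20% × €10253 = €2050.60. Adding that to €3676.20 gives €5726.80, past the €4425 cap; traveler pays only €4425 − €3676.20 = €748.80. Plan pays €10253 − €748.80 = €9504.20.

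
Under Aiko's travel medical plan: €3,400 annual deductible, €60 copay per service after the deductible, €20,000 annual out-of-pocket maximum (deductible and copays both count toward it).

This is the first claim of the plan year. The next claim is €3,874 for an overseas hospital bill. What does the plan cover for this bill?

The full €3,400 deductible is still open; €3,400 of this bill applies to it.
After the €3,400 deductible portion, €3,874 − €3,400 = €474 is subject to the copay.
Copay on this service: €60.
Traveler responsibility before any cap: €3,400 + €60 = €3,460.
Total out-of-pocket so far would be €0 + €3,460 = €3,460, below the €20,000 cap — no reduction.
The plan picks up €3,874 − €3,460 = €414.

€414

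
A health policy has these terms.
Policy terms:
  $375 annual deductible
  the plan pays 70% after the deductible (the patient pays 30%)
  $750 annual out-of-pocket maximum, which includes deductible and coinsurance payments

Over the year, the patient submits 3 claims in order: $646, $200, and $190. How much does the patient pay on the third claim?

Claim 1 — $646: deductible takes $375, $271 remains; coinsurance $271 × 30% = $81.30. Patient owes $456.30 (running OOP $456.30).
Claim 2 — $200: 30% coinsurance on $200 = $60. Cost to patient: $60. OOP to date $516.30.
Claim 3 — $190: deductible met; 30% of $190 = $57. Patient pays $57; OOP now $573.30.

$57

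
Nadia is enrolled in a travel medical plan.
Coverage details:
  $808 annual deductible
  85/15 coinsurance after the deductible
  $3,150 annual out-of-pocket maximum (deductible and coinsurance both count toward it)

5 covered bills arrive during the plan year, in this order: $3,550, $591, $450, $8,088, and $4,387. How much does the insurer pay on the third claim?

#1 ($3,550): $808 finishes the deductible; $2,742 goes to coinsurance; 15% of $2,742 = $411.30. Cost to traveler: $1,219.30. OOP to date $1,219.30. Insurer: $3,550 − $1,219.30 = $2,330.70.
#2 ($591): deductible met; 15% of $591 = $88.65. Traveler pays $88.65; OOP now $1,307.95. Plan pays $591 − $88.65 = $502.35.
#3 ($450): 15% coinsurance on $450 = $67.50. Traveler owes $67.50 (running OOP $1,375.45). Insurer: $450 − $67.50 = $382.50.

$382.50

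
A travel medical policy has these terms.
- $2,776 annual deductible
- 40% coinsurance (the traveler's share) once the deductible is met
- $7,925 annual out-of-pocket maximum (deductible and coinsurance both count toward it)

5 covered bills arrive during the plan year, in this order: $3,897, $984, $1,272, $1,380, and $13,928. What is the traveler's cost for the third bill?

Claim 1 ($3,897): deductible takes $2,776, $1,121 remains; 40% of $1,121 = $448.40. Traveler owes $3,224.40 (running OOP $3,224.40).
Claim 2 ($984): deductible already satisfied, so traveler's share is 40% × $984 = $393.60. Traveler pays $393.60; OOP now $3,618.
Claim 3 ($1,272): deductible already satisfied, so traveler's share is 40% × $1,272 = $508.80. Traveler pays $508.80; OOP now $4,126.80.

$508.80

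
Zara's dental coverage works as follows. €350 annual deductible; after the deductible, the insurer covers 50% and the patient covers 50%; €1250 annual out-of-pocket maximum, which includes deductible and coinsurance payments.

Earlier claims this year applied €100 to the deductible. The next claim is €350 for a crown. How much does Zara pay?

€300

Remaining deductible: €350 − €100 = €250.
The remaining €100 (= €350 − €250) moves to coinsurance.
Patient's 50% share of €100 is €50.
That puts the patient's cost at €250 + €50 = €300 before any cap.
Total out-of-pocket so far would be €100 + €300 = €400, below the €1250 cap — no reduction.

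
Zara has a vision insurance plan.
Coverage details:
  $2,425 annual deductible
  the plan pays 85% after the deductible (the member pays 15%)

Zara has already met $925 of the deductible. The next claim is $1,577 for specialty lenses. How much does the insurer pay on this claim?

Deductible still to meet: $2,425 − $925 = $1,500.
The remaining $77 (= $1,577 − $1,500) moves to coinsurance.
Coinsurance: $77 × 15% = $11.55.
That puts the member's cost at $1,500 + $11.55 = $1,511.55.
The plan picks up $1,577 − $1,511.55 = $65.45.

$65.45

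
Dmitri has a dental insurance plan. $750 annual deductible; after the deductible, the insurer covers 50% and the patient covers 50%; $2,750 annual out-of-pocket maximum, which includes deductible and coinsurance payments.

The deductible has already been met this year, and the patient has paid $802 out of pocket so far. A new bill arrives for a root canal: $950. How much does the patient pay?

The deductible is already satisfied, so the full bill goes to coinsurance.
50% of $950 = $475 falls to the patient.
Year-to-date out-of-pocket becomes $802 + $475 = $1,277, still under the $2,750 maximum, so no cap applies.

$475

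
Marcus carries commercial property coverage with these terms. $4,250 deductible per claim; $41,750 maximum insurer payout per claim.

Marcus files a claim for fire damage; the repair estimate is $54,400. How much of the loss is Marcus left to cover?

$12,650

Less the $4,250 deductible: $54,400 − $4,250 = $50,150.
Since $50,150 > $41,750, the payout is capped at $41,750.
Business's share is the uncovered remainder: $54,400 − $41,750 = $12,650.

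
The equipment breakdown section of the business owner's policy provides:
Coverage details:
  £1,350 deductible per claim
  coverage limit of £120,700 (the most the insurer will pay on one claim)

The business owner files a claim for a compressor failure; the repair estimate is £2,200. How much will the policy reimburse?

After the deductible, £2,200 − £1,350 = £850 remains.
£850 is within the £120,700 limit, so the insurer pays £850.

£850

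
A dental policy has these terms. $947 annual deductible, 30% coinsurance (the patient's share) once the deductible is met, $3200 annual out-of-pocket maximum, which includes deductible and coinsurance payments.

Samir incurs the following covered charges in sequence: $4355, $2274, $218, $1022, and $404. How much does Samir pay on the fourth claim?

#1 ($4355): deductible takes $947, $3408 remains; 30% of $3408 = $1022.40. Patient pays $1969.40; OOP now $1969.40.
#2 ($2274): deductible already satisfied, so patient's share is 30% × $2274 = $682.20. Cost to patient: $682.20. OOP to date $2651.60.
#3 ($218): deductible met; 30% of $218 = $65.40. Patient pays $65.40; OOP now $2717.
#4 ($1022): 30% coinsurance on $1022 = $306.60. Patient pays $306.60; OOP now $3023.60.

$306.60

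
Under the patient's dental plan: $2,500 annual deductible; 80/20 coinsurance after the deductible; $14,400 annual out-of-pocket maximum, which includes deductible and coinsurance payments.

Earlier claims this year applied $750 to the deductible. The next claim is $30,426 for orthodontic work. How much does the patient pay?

$750 of the $2,500 deductible is already met, leaving $1,750.
After the $1,750 deductible portion, $30,426 − $1,750 = $28,676 is subject to coinsurance.
20% of $28,676 = $5,735.20 falls to the patient.
That puts the patient's cost at $1,750 + $5,735.20 = $7,485.20 before any cap.
Total out-of-pocket so far would be $750 + $7,485.20 = $8,235.20, below the $14,400 cap — no reduction.

$7,485.20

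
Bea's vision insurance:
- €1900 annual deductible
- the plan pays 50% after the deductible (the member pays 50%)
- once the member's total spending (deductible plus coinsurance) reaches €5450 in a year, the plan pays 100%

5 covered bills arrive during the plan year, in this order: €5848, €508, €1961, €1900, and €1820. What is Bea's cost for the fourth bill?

€341.50

Claim 1 (€5848): deductible takes €1900, €3948 remains; 50% of €3948 = €1974. Member pays €3874; OOP now €3874.
Claim 2 (€508): 50% coinsurance on €508 = €254. Cost to member: €254. OOP to date €4128.
Claim 3 (€1961): deductible already satisfied, so member's share is 50% × €1961 = €980.50. Member pays €980.50; OOP now €5108.50.
Claim 4 (€1900): 50% coinsurance on €1900 = €950. That would push OOP to €6058.50, over the €5450 cap, so member pays €5450 − €5108.50 = €341.50.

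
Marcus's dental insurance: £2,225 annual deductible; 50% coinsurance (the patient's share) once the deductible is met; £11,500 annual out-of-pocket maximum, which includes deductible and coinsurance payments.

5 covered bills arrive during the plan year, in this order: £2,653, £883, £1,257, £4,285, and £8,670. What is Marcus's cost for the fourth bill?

Claim 1 (£2,653): deductible takes £2,225, £428 remains; coinsurance £428 × 50% = £214. Patient owes £2,439 (running OOP £2,439).
Claim 2 (£883): deductible already satisfied, so patient's share is 50% × £883 = £441.50. Patient owes £441.50 (running OOP £2,880.50).
Claim 3 (£1,257): 50% coinsurance on £1,257 = £628.50. Patient owes £628.50 (running OOP £3,509).
Claim 4 (£4,285): 50% coinsurance on £4,285 = £2,142.50. Patient pays £2,142.50; OOP now £5,651.50.

£2,142.50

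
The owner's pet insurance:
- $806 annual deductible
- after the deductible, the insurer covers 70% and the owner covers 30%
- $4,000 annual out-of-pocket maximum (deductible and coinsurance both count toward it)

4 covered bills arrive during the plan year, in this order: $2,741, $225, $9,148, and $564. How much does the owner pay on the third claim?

$2,546

Claim 1 — $2,741: $806 to deductible, leaving $1,935; 30% of $1,935 = $580.50. Owner owes $1,386.50 (running OOP $1,386.50).
Claim 2 — $225: deductible met; 30% of $225 = $67.50. Owner owes $67.50 (running OOP $1,454).
Claim 3 — $9,148: deductible already satisfied, so owner's share is 30% × $9,148 = $2,744.40. That would push OOP to $4,198.40, over the $4,000 cap, so owner pays $4,000 − $1,454 = $2,546.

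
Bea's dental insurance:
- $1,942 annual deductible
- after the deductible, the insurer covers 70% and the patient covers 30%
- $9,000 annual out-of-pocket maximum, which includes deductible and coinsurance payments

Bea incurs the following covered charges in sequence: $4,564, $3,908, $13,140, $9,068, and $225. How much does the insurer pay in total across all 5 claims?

Claim 1 ($4,564): $1,942 to deductible, leaving $2,622; coinsurance $2,622 × 30% = $786.60. Patient owes $2,728.60 (running OOP $2,728.60). Insurer: $4,564 − $2,728.60 = $1,835.40.
Claim 2 ($3,908): deductible met; 30% of $3,908 = $1,172.40. Patient pays $1,172.40; OOP now $3,901. Insurer: $3,908 − $1,172.40 = $2,735.60.
Claim 3 ($13,140): deductible met; 30% of $13,140 = $3,942. Patient pays $3,942; OOP now $7,843. Plan pays $13,140 − $3,942 = $9,198.
Claim 4 ($9,068): deductible met; 30% of $9,068 = $2,720.40. That would push OOP to $10,563.40, over the $9,000 cap, so patient pays $9,000 − $7,843 = $1,157. Plan pays $9,068 − $1,157 = $7,911.
Claim 5 ($225): deductible met; 30% of $225 = $67.50. OOP would hit $9,067.50 > $9,000, so the cap limits the patient to $9,000 − $9,000 = $0. Insurer: $225 − $0 = $225.
Insurer total = bills − patient's total = $30,905 − $9,000 = $21,905.

$21,905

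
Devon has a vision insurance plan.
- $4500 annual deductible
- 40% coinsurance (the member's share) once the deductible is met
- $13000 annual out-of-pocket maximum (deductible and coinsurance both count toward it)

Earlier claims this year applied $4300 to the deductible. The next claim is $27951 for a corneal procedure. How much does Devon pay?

Deductible still to meet: $4500 − $4300 = $200.
After the $200 deductible portion, $27951 − $200 = $27751 is subject to coinsurance.
Member's 40% share of $27751 is $11100.40.
Member responsibility before any cap: $200 + $11100.40 = $11300.40.
Year-to-date out-of-pocket would reach $4300 + $11300.40 = $15600.40, above the $13000 maximum, so the member pays only $13000 − $4300 = $8700.

$8700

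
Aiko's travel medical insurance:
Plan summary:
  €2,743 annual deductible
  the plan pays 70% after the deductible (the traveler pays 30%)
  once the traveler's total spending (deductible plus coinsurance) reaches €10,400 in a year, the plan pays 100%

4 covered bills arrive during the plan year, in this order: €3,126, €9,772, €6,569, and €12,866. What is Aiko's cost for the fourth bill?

Claim 1 — €3,126: €2,743 finishes the deductible; €383 goes to coinsurance; traveler's 30% is €114.90. Traveler pays €2,857.90; OOP now €2,857.90.
Claim 2 — €9,772: deductible already satisfied, so traveler's share is 30% × €9,772 = €2,931.60. Traveler owes €2,931.60 (running OOP €5,789.50).
Claim 3 — €6,569: 30% coinsurance on €6,569 = €1,970.70. Cost to traveler: €1,970.70. OOP to date €7,760.20.
Claim 4 — €12,866: 30% coinsurance on €12,866 = €3,859.80. OOP would hit €11,620 > €10,400, so the cap limits the traveler to €10,400 − €7,760.20 = €2,639.80.

€2,639.80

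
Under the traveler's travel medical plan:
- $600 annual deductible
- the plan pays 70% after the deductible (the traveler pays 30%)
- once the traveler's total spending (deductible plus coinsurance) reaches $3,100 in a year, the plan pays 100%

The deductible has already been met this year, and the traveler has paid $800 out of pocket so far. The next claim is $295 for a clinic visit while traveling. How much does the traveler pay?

The deductible is already satisfied, so the full bill goes to coinsurance.
Coinsurance: $295 × 30% = $88.50.
Year-to-date out-of-pocket becomes $800 + $88.50 = $888.50, still under the $3,100 maximum, so no cap applies.

$88.50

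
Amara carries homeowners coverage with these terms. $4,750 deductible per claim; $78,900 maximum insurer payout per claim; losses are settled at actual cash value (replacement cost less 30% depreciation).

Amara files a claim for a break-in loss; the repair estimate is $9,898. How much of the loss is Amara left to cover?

Depreciate 30%: the covered value is $9,898 × 0.7 = $6,928.60.
After the deductible, $6,928.60 − $4,750 = $2,178.60 remains.
$2,178.60 ≤ $78,900, so the limit doesn't bind; insurer pays $2,178.60.
Out of pocket: $9,898 − $2,178.60 = $7,719.40.

$7,719.40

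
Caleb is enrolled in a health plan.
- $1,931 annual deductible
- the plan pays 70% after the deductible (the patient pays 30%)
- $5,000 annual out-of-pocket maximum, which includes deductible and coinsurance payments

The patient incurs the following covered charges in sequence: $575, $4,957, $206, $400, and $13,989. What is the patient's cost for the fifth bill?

#1 ($575): entire amount goes to the deductible. Patient owes $575 (running OOP $575).
#2 ($4,957): deductible takes $1,356, $3,601 remains; patient's 30% is $1,080.30. Patient pays $2,436.30; OOP now $3,011.30.
#3 ($206): 30% coinsurance on $206 = $61.80. Cost to patient: $61.80. OOP to date $3,073.10.
#4 ($400): 30% coinsurance on $400 = $120. Cost to patient: $120. OOP to date $3,193.10.
#5 ($13,989): deductible already satisfied, so patient's share is 30% × $13,989 = $4,196.70. OOP would hit $7,389.80 > $5,000, so the cap limits the patient to $5,000 − $3,193.10 = $1,806.90.

$1,806.90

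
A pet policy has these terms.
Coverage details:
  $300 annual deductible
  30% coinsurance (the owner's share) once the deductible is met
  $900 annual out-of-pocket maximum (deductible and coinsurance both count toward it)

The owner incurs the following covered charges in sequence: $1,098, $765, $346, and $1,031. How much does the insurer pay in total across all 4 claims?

Claim 1 — $1,098: $300 to deductible, leaving $798; 30% of $798 = $239.40. Owner owes $539.40 (running OOP $539.40). Insurer: $1,098 − $539.40 = $558.60.
Claim 2 — $765: 30% coinsurance on $765 = $229.50. Owner owes $229.50 (running OOP $768.90). Insurer: $765 − $229.50 = $535.50.
Claim 3 — $346: deductible already satisfied, so owner's share is 30% × $346 = $103.80. Owner pays $103.80; OOP now $872.70. Insurer: $346 − $103.80 = $242.20.
Claim 4 — $1,031: deductible already satisfied, so owner's share is 30% × $1,031 = $309.30. Adding that to $872.70 gives $1,182, past the $900 cap; owner pays only $900 − $872.70 = $27.30. Insurer: $1,031 − $27.30 = $1,003.70.
Insurer total: $558.60 + $535.50 + $242.20 + $1,003.70 = $2,340.

$2,340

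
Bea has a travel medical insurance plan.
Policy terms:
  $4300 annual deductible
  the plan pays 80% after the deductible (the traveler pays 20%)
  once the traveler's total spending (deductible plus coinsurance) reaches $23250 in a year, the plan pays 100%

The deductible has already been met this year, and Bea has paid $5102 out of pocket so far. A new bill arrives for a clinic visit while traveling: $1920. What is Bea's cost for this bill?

With the deductible met, the entire $1920 is subject to coinsurance.
Coinsurance: $1920 × 20% = $384.
Total out-of-pocket so far would be $5102 + $384 = $5486, below the $23250 cap — no reduction.

$384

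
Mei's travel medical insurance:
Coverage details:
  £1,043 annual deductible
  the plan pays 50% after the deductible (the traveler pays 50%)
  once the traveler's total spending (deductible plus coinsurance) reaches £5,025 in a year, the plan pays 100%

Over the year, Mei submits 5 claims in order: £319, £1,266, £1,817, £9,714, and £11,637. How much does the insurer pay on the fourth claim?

Claim 1 (£319): entire amount goes to the deductible. Traveler pays £319; OOP now £319. Insurer: £319 − £319 = £0.
Claim 2 (£1,266): deductible takes £724, £542 remains; coinsurance £542 × 50% = £271. Traveler owes £995 (running OOP £1,314). Plan pays £1,266 − £995 = £271.
Claim 3 (£1,817): deductible already satisfied, so traveler's share is 50% × £1,817 = £908.50. Cost to traveler: £908.50. OOP to date £2,222.50. Plan pays £1,817 − £908.50 = £908.50.
Claim 4 (£9,714): 50% coinsurance on £9,714 = £4,857. That would push OOP to £7,079.50, over the £5,025 cap, so traveler pays £5,025 − £2,222.50 = £2,802.50. Insurer: £9,714 − £2,802.50 = £6,911.50.

£6,911.50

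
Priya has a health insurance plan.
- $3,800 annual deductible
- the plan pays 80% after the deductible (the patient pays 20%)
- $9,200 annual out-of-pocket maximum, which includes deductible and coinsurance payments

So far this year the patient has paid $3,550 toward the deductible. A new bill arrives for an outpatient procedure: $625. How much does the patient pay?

$325

$3,550 of the $3,800 deductible is already met, leaving $250.
That leaves $625 − $250 = $375 for coinsurance.
Coinsurance: $375 × 20% = $75.
So the patient owes $250 + $75 = $325 before any cap.
Year-to-date out-of-pocket becomes $3,550 + $325 = $3,875, still under the $9,200 maximum, so no cap applies.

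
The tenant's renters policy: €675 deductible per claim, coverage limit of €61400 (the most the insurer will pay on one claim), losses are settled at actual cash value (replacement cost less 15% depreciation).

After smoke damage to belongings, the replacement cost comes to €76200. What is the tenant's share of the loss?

At 15% depreciation, ACV = €76200 − €11430 = €64770.
Less the €675 deductible: €64770 − €675 = €64095.
The €61400 per-incident cap binds; insurer pays €61400.
Tenant's share is the uncovered remainder: €76200 − €61400 = €14800.

€14800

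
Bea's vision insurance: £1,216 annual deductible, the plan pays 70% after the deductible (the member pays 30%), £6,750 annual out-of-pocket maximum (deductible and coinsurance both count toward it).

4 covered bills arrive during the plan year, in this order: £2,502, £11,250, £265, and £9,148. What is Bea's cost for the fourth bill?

£1,693.70

#1 (£2,502): £1,216 finishes the deductible; £1,286 goes to coinsurance; 30% of £1,286 = £385.80. Member pays £1,601.80; OOP now £1,601.80.
#2 (£11,250): deductible already satisfied, so member's share is 30% × £11,250 = £3,375. Member pays £3,375; OOP now £4,976.80.
#3 (£265): deductible met; 30% of £265 = £79.50. Member owes £79.50 (running OOP £5,056.30).
#4 (£9,148): deductible already satisfied, so member's share is 30% × £9,148 = £2,744.40. Adding that to £5,056.30 gives £7,800.70, past the £6,750 cap; member pays only £6,750 − £5,056.30 = £1,693.70.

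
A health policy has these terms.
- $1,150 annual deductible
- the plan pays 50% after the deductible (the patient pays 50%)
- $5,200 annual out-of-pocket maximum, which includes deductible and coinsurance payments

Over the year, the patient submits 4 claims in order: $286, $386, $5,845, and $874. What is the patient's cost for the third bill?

$3,161.50

#1 ($286): all of it applies to the deductible. Patient owes $286 (running OOP $286).
#2 ($386): all of it applies to the deductible. Cost to patient: $386. OOP to date $672.
#3 ($5,845): $478 finishes the deductible; $5,367 goes to coinsurance; 50% of $5,367 = $2,683.50. Patient pays $3,161.50; OOP now $3,833.50.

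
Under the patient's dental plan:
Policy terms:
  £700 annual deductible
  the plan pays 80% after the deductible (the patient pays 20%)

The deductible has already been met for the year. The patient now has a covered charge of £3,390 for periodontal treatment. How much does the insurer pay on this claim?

£2,712

The deductible is already satisfied, so the full bill goes to coinsurance.
Patient's 20% share of £3,390 is £678.
The plan picks up £3,390 − £678 = £2,712.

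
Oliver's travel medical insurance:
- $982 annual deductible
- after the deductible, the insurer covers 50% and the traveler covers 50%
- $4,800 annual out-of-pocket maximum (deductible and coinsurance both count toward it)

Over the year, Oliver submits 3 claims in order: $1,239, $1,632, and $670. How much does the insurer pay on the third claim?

$335

Bill 1, $1,239: $982 finishes the deductible; $257 goes to coinsurance; coinsurance $257 × 50% = $128.50. Traveler pays $1,110.50; OOP now $1,110.50. Plan pays $1,239 − $1,110.50 = $128.50.
Bill 2, $1,632: 50% coinsurance on $1,632 = $816. Traveler pays $816; OOP now $1,926.50. Plan pays $1,632 − $816 = $816.
Bill 3, $670: deductible met; 50% of $670 = $335. Traveler owes $335 (running OOP $2,261.50). Plan pays $670 − $335 = $335.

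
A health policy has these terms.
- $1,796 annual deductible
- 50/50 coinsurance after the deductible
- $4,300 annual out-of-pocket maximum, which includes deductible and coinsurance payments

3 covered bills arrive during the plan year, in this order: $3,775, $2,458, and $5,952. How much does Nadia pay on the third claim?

$285.50

#1 ($3,775): deductible takes $1,796, $1,979 remains; 50% of $1,979 = $989.50. Patient owes $2,785.50 (running OOP $2,785.50).
#2 ($2,458): deductible met; 50% of $2,458 = $1,229. Cost to patient: $1,229. OOP to date $4,014.50.
#3 ($5,952): deductible met; 50% of $5,952 = $2,976. That would push OOP to $6,990.50, over the $4,300 cap, so patient pays $4,300 − $4,014.50 = $285.50.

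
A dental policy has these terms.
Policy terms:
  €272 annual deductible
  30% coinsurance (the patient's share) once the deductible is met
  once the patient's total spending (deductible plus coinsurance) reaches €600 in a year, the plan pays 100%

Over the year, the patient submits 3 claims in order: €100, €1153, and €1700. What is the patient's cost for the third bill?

Claim 1 — €100: entire amount goes to the deductible. Cost to patient: €100. OOP to date €100.
Claim 2 — €1153: deductible takes €172, €981 remains; patient's 30% is €294.30. Patient owes €466.30 (running OOP €566.30).
Claim 3 — €1700: 30% coinsurance on €1700 = €510. OOP would hit €1076.30 > €600, so the cap limits the patient to €600 − €566.30 = €33.70.

€33.70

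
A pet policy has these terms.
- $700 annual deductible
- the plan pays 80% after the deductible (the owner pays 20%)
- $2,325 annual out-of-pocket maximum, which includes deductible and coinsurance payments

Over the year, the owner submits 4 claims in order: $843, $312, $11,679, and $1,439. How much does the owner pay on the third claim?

Bill 1, $843: deductible takes $700, $143 remains; coinsurance $143 × 20% = $28.60. Owner pays $728.60; OOP now $728.60.
Bill 2, $312: 20% coinsurance on $312 = $62.40. Cost to owner: $62.40. OOP to date $791.
Bill 3, $11,679: deductible already satisfied, so owner's share is 20% × $11,679 = $2,335.80. OOP would hit $3,126.80 > $2,325, so the cap limits the owner to $2,325 − $791 = $1,534.

$1,534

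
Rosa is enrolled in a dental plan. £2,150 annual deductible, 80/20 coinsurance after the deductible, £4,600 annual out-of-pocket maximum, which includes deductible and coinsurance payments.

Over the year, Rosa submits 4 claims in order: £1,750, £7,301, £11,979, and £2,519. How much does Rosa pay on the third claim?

Claim 1 (£1,750): all of it applies to the deductible. Cost to patient: £1,750. OOP to date £1,750.
Claim 2 (£7,301): £400 to deductible, leaving £6,901; coinsurance £6,901 × 20% = £1,380.20. Cost to patient: £1,780.20. OOP to date £3,530.20.
Claim 3 (£11,979): deductible met; 20% of £11,979 = £2,395.80. Adding that to £3,530.20 gives £5,926, past the £4,600 cap; patient pays only £4,600 − £3,530.20 = £1,069.80.

£1,069.80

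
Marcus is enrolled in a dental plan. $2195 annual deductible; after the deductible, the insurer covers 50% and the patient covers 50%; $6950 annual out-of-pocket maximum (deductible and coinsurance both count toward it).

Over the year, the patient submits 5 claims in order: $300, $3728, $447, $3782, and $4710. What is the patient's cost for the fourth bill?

$1891

Bill 1, $300: all of it applies to the deductible. Patient owes $300 (running OOP $300).
Bill 2, $3728: deductible takes $1895, $1833 remains; coinsurance $1833 × 50% = $916.50. Patient owes $2811.50 (running OOP $3111.50).
Bill 3, $447: deductible met; 50% of $447 = $223.50. Patient pays $223.50; OOP now $3335.
Bill 4, $3782: deductible met; 50% of $3782 = $1891. Cost to patient: $1891. OOP to date $5226.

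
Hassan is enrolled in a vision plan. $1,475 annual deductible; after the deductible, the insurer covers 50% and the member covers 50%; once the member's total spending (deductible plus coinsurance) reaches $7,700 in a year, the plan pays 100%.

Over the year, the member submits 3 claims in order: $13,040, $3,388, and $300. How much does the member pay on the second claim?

$442.50

Claim 1 — $13,040: deductible takes $1,475, $11,565 remains; coinsurance $11,565 × 50% = $5,782.50. Cost to member: $7,257.50. OOP to date $7,257.50.
Claim 2 — $3,388: 50% coinsurance on $3,388 = $1,694. That would push OOP to $8,951.50, over the $7,700 cap, so member pays $7,700 − $7,257.50 = $442.50.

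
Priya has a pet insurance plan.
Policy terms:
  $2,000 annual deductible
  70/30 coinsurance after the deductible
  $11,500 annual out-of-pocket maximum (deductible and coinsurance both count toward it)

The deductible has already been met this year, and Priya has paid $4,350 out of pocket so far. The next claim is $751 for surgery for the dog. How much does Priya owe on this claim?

The deductible is already satisfied, so the full bill goes to coinsurance.
Coinsurance: $751 × 30% = $225.30.
Cumulative spending $4,350 + $225.30 = $4,575.30 stays under the $11,500 maximum.

$225.30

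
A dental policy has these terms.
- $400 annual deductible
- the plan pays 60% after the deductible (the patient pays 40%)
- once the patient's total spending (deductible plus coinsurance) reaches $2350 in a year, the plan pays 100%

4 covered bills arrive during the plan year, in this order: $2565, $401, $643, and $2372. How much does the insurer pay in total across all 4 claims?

$3631

Claim 1 — $2565: $400 finishes the deductible; $2165 goes to coinsurance; 40% of $2165 = $866. Patient owes $1266 (running OOP $1266). Plan pays $2565 − $1266 = $1299.
Claim 2 — $401: deductible met; 40% of $401 = $160.40. Patient pays $160.40; OOP now $1426.40. Insurer: $401 − $160.40 = $240.60.
Claim 3 — $643: 40% coinsurance on $643 = $257.20. Cost to patient: $257.20. OOP to date $1683.60. Plan pays $643 − $257.20 = $385.80.
Claim 4 — $2372: deductible already satisfied, so patient's share is 40% × $2372 = $948.80. That would push OOP to $2632.40, over the $2350 cap, so patient pays $2350 − $1683.60 = $666.40. Plan pays $2372 − $666.40 = $1705.60.
Insurer total = bills − patient's total = $5981 − $2350 = $3631.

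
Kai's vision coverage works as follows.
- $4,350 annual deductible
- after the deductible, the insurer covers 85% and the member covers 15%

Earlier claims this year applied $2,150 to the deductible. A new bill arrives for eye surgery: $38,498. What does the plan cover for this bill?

$30,853.30

Deductible still to meet: $4,350 − $2,150 = $2,200.
The remaining $36,298 (= $38,498 − $2,200) moves to coinsurance.
Member's 15% share of $36,298 is $5,444.70.
Member responsibility: $2,200 + $5,444.70 = $7,644.70.
Insurer pays the balance: $38,498 − $7,644.70 = $30,853.30.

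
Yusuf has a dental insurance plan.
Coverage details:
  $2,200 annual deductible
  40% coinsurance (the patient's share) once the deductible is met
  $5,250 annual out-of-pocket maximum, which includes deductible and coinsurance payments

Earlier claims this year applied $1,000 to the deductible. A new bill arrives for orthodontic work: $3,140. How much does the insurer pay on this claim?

Deductible still to meet: $2,200 − $1,000 = $1,200.
After the $1,200 deductible portion, $3,140 − $1,200 = $1,940 is subject to coinsurance.
Patient's 40% share of $1,940 is $776.
That puts the patient's cost at $1,200 + $776 = $1,976 before any cap.
Year-to-date out-of-pocket becomes $1,000 + $1,976 = $2,976, still under the $5,250 maximum, so no cap applies.
The plan picks up $3,140 − $1,976 = $1,164.

$1,164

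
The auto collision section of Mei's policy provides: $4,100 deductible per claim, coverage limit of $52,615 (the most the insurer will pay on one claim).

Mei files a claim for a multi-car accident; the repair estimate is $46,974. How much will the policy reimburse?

$42,874

After the deductible, $46,974 − $4,100 = $42,874 remains.
$42,874 is within the $52,615 limit, so the insurer pays $42,874.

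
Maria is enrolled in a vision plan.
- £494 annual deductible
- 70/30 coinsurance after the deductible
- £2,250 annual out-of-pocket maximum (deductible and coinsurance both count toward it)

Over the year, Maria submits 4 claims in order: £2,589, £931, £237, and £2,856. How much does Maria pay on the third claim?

#1 (£2,589): £494 finishes the deductible; £2,095 goes to coinsurance; 30% of £2,095 = £628.50. Member pays £1,122.50; OOP now £1,122.50.
#2 (£931): deductible already satisfied, so member's share is 30% × £931 = £279.30. Cost to member: £279.30. OOP to date £1,401.80.
#3 (£237): 30% coinsurance on £237 = £71.10. Cost to member: £71.10. OOP to date £1,472.90.

£71.10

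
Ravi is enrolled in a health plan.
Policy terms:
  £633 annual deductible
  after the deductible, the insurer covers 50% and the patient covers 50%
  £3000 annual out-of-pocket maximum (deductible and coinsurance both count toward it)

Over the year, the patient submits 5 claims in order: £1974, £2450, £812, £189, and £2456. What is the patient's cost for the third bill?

£406

Claim 1 (£1974): deductible takes £633, £1341 remains; coinsurance £1341 × 50% = £670.50. Patient owes £1303.50 (running OOP £1303.50).
Claim 2 (£2450): 50% coinsurance on £2450 = £1225. Patient owes £1225 (running OOP £2528.50).
Claim 3 (£812): deductible met; 50% of £812 = £406. Cost to patient: £406. OOP to date £2934.50.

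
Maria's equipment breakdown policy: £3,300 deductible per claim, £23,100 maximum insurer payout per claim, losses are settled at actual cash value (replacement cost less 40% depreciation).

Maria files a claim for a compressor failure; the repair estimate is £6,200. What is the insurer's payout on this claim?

Actual cash value after 40% depreciation: £6,200 × 60% = £3,720.
Subtract the deductible: £3,720 − £3,300 = £420.
£420 ≤ £23,100, so the limit doesn't bind; insurer pays £420.

£420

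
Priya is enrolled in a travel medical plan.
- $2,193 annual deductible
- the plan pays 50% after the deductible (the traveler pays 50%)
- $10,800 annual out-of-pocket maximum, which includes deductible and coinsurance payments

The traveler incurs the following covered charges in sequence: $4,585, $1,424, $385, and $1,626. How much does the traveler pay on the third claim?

$192.50

#1 ($4,585): $2,193 finishes the deductible; $2,392 goes to coinsurance; coinsurance $2,392 × 50% = $1,196. Traveler owes $3,389 (running OOP $3,389).
#2 ($1,424): deductible already satisfied, so traveler's share is 50% × $1,424 = $712. Traveler pays $712; OOP now $4,101.
#3 ($385): deductible already satisfied, so traveler's share is 50% × $385 = $192.50. Traveler owes $192.50 (running OOP $4,293.50).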